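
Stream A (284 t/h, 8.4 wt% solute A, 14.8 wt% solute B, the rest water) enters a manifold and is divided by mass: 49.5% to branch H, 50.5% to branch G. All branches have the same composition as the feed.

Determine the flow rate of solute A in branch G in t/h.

12.05 t/h

Branch G total = 0.505×284 = 143.42 t/h.
solute A in G = 0.084×143.42 = 12.047 t/h.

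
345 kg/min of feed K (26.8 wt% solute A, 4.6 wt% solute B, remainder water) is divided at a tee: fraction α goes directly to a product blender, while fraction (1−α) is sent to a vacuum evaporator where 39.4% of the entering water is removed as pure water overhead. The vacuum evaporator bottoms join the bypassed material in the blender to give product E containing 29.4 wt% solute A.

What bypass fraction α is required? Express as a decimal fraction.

All 345×0.268 = 92.46 kg/min of solute A reaches E, so E = 92.46/0.294 = 314.49 kg/min and vapour = 30.51 kg/min.
The evaporator receives (1−α)·345 of feed at 0.686 water and removes 0.394 of that water:
0.394×0.686×(1−α)×345 = 30.51
(1−α) = 30.51/93.248 = 0.3272;  α = 0.6728.

0.673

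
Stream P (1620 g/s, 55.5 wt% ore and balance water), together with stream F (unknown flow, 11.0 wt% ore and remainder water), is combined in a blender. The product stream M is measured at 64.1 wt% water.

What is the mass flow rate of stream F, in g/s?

Let F be the unknown flow. Total out = 1620 + F.
water balance: 720.9 + 0.890·F = 0.641·(1620 + F)
(0.890 − 0.641)·F = 0.641×1620 − 720.9 = 317.52
F = 317.52 / 0.249 = 1275.2 g/s

1275 g/s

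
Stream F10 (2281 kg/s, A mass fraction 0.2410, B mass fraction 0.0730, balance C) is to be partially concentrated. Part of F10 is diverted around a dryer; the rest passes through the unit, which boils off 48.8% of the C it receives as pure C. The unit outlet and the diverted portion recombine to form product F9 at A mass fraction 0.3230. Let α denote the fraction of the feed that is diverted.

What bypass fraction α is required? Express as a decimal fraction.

0.242

All 2281×0.241 = 549.72 kg/s of A reaches F9, so F9 = 549.72/0.323 = 1701.9 kg/s and vapour = 579.08 kg/s.
The evaporator receives (1−α)·2281 of feed at 0.686 C and removes 0.488 of that C:
0.488×0.686×(1−α)×2281 = 579.08
(1−α) = 579.08/763.61 = 0.7583;  α = 0.2417.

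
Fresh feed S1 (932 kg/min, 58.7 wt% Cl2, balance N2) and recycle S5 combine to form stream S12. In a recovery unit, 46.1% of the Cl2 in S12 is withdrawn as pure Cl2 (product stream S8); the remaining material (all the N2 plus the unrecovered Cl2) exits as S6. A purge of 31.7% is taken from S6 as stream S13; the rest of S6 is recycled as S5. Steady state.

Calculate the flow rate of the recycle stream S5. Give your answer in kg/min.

1148 kg/min

N2 enters only via S1 and leaves only via the purge: 932×0.413 = 0.317×(N2 in S6), and the recovery unit passes all N2, so N2 in S12 = N2 in S6 = 1214.2 kg/min.
Cl2 in S12: m_A = 932×0.587 + (1−0.317)·(1−0.461)·m_A, so m_A = 547.08/0.6319 = 865.83 kg/min.
S6 = (1−0.461)×865.83 + 1214.2 = 1680.9 kg/min.
Recycle S5 = (1−0.317)×1680.9 = 1148.1 kg/min.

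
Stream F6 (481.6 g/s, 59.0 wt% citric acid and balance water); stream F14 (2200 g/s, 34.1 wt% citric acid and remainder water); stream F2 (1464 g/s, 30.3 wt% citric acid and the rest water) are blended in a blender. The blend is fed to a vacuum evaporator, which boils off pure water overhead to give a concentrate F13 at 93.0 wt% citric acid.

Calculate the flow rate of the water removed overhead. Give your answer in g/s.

citric acid entering = 481.6×0.590 + 2200×0.341 + 1464×0.303 = 1477.9 g/s.
All citric acid reports to F13, so F13 = 1477.9/0.930 = 1589.2 g/s.
Total feed = 4145.6 g/s; overhead = 4145.6 − 1589.2 = 2556.4 g/s.

2556 g/s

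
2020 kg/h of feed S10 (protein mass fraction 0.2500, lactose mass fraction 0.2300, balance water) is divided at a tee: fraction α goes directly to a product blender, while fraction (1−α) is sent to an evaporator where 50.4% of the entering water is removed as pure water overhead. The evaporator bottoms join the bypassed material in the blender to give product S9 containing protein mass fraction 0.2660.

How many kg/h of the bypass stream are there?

1556 kg/h

All 2020×0.250 = 505 kg/h of protein reaches S9, so S9 = 505/0.266 = 1898.5 kg/h and vapour = 121.5 kg/h.
The evaporator receives (1−α)·2020 of feed at 0.520 water and removes 0.504 of that water:
0.504×0.520×(1−α)×2020 = 121.5
(1−α) = 121.5/529.4 = 0.2295;  α = 0.7705.
Bypass flow = 0.7705×2020 = 1556.4 kg/h.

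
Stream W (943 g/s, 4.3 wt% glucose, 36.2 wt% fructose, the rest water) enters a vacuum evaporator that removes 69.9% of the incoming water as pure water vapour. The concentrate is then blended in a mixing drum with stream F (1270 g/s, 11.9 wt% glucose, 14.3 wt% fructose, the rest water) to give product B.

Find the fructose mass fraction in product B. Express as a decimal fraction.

Vapour removed = 0.699×0.595×943 = 392.2 g/s; concentrate = 550.8 g/s.
fructose reaching the mixer = 341.37 (from concentrate) + 1270×0.143 = 522.98 g/s.
Product flow = 550.8 + 1270 = 1820.8 g/s; fructose fraction = 0.2872.

0.2872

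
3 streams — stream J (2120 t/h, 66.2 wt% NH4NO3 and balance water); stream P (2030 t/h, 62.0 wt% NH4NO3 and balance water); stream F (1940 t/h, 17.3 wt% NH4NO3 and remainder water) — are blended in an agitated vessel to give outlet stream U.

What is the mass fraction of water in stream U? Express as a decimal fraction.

Total flow out = 2120 + 2030 + 1940 = 6090 t/h.
water in = 2120×0.338 + 2030×0.380 + 1940×0.827 = 3092.3 t/h.
water mass fraction in U = 3092.3/6090 = 0.5078.

0.5078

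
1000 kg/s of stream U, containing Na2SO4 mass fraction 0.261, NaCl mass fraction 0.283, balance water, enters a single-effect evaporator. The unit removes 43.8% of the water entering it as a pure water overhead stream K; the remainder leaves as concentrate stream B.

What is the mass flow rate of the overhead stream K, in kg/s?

199.7 kg/s

water entering = 1000×0.456 = 456 kg/s; overhead removed = 0.438×456 = 199.73 kg/s.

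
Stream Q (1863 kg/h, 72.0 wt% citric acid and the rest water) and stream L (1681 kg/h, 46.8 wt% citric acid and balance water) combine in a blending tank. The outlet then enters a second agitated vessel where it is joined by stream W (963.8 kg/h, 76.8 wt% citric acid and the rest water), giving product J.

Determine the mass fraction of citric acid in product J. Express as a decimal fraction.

0.636

Overall, product flow = 4507.8 kg/h.
citric acid in = 1863×0.720 + 1681×0.468 + 963.8×0.768 = 2868.3 kg/h.
citric acid fraction in J = 0.636.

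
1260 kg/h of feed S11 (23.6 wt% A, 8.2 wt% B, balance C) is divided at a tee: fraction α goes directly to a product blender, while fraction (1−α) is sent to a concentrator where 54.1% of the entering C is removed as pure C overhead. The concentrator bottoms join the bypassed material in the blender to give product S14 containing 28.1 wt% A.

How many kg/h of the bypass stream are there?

All 1260×0.236 = 297.36 kg/h of A reaches S14, so S14 = 297.36/0.281 = 1058.2 kg/h and vapour = 201.78 kg/h.
The evaporator receives (1−α)·1260 of feed at 0.682 C and removes 0.541 of that C:
0.541×0.682×(1−α)×1260 = 201.78
(1−α) = 201.78/464.89 = 0.4340;  α = 0.5660.
Bypass flow = 0.5660×1260 = 713.12 kg/h.

713.1 kg/h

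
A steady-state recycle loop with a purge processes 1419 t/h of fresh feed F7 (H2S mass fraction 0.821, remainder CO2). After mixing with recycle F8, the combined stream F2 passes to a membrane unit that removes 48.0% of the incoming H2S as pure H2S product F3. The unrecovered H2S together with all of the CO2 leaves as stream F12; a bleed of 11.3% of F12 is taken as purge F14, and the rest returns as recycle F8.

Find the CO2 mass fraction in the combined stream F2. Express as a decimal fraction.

CO2 enters only via F7 and leaves only via the purge: 1419×0.179 = 0.113×(CO2 in F12), and the membrane unit passes all CO2, so CO2 in F2 = CO2 in F12 = 2247.8 t/h.
H2S in F2: m_A = 1419×0.821 + (1−0.113)·(1−0.480)·m_A, so m_A = 1165/0.5388 = 2162.4 t/h.
F2 = 2162.4 + 2247.8 = 4410.2 t/h.
CO2 fraction in F2 = 2247.8/4410.2 = 0.510.

0.510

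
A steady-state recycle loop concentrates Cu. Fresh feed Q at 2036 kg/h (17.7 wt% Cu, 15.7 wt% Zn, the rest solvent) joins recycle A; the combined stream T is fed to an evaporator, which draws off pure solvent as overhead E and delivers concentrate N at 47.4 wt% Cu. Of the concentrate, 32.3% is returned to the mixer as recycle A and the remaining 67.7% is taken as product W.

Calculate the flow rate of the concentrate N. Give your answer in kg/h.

Overall Cu balance (none leaves overhead): Cu in fresh feed = Cu in product, i.e. 2036×0.177 = (1−0.323)·N·0.474.
N = 360.37/(0.474×0.677) = 1123 kg/h.

1123 kg/h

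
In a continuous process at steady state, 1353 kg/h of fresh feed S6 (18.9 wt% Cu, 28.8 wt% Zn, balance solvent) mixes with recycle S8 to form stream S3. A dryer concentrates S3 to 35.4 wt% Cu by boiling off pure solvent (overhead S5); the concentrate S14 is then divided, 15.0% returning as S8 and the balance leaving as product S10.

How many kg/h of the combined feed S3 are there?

1480 kg/h

Overall Cu balance (none leaves overhead): Cu in fresh feed = Cu in product, i.e. 1353×0.189 = (1−0.150)·S14·0.354.
S14 = 255.72/(0.354×0.850) = 849.84 kg/h.
Recycle S8 = 0.150×849.84 = 127.48 kg/h.
Combined feed S3 = 1353 + 127.48 = 1480.5 kg/h.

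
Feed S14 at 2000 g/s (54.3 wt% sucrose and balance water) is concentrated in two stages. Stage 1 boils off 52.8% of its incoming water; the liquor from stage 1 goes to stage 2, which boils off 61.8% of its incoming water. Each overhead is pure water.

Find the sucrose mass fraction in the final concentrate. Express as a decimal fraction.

0.868

water in feed = 2000×0.457 = 914 g/s.
After stage 1: water left = (1−0.528)×914 = 431.41; stream total = 1517.4 g/s.
After stage 2: water left = (1−0.618)×431.41 = 164.8; final concentrate = 1250.8 g/s.
sucrose fraction = 1086/1250.8 = 0.868.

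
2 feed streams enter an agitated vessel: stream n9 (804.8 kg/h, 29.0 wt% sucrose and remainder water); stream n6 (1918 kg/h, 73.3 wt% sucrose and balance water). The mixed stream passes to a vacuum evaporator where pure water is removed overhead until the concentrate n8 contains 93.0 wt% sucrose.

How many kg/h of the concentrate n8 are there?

1763 kg/h

sucrose entering = 804.8×0.290 + 1918×0.733 = 1639.3 kg/h.
All sucrose reports to n8, so n8 = 1639.3/0.930 = 1762.7 kg/h.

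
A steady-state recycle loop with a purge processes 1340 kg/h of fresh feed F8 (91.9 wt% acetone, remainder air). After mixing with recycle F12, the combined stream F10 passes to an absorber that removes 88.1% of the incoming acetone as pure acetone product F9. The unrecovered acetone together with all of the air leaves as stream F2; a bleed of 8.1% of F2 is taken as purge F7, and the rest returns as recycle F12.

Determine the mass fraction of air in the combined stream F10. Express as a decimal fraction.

0.492

air enters only via F8 and leaves only via the purge: 1340×0.081 = 0.081×(air in F2), and the absorber passes all air, so air in F10 = air in F2 = 1340 kg/h.
acetone in F10: m_A = 1340×0.919 + (1−0.081)·(1−0.881)·m_A, so m_A = 1231.5/0.8906 = 1382.7 kg/h.
F10 = 1382.7 + 1340 = 2722.7 kg/h.
air fraction in F10 = 1340/2722.7 = 0.492.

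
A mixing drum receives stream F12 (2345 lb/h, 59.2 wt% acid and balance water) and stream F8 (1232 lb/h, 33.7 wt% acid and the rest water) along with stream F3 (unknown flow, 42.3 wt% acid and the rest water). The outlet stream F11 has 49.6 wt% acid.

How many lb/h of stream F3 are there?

Let F3 be the unknown flow. Total out = 3577 + F3.
acid balance: 1803.4 + 0.423·F3 = 0.496·(3577 + F3)
(0.423 − 0.496)·F3 = 0.496×3577 − 1803.4 = -29.232
F3 = -29.232 / -0.073 = 400.44 lb/h

400.4 lb/h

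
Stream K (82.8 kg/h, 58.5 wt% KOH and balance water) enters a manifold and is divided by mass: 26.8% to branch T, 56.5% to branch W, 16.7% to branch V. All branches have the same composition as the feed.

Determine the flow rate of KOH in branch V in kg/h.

8.089 kg/h

Branch V total = 0.167×82.8 = 13.828 kg/h.
KOH in V = 0.585×13.828 = 8.0891 kg/h.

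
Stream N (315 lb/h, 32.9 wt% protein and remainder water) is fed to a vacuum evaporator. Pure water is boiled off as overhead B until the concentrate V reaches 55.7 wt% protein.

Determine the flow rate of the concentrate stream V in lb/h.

186.1 lb/h

protein is conserved: 315×0.329 = 103.64 lb/h all reports to the concentrate.
Concentrate = 103.64/(target fraction) = 186.06 lb/h.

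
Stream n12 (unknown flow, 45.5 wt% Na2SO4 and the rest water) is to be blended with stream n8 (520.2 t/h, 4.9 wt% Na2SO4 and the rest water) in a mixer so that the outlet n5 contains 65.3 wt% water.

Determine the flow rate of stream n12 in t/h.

1435 t/h

Let n12 be the unknown flow. Total out = 520.2 + n12.
water balance: 494.71 + 0.545·n12 = 0.653·(520.2 + n12)
(0.545 − 0.653)·n12 = 0.653×520.2 − 494.71 = -155.02
n12 = -155.02 / -0.108 = 1435.4 t/h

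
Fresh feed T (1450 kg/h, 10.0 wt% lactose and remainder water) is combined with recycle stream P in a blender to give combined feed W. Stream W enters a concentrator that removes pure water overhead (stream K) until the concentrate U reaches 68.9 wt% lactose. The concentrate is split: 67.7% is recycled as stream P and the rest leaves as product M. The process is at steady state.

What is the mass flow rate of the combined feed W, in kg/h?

1891 kg/h

Overall lactose balance (none leaves overhead): lactose in fresh feed = lactose in product, i.e. 1450×0.100 = (1−0.677)·U·0.689.
U = 145/(0.689×0.323) = 651.55 kg/h.
Recycle P = 0.677×651.55 = 441.1 kg/h.
Combined feed W = 1450 + 441.1 = 1891.1 kg/h.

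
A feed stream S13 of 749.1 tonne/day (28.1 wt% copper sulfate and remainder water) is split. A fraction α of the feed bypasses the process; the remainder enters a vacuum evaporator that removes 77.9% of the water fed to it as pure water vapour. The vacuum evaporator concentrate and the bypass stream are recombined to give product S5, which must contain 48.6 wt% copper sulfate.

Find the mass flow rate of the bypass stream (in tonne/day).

All 749.1×0.281 = 210.5 tonne/day of copper sulfate reaches S5, so S5 = 210.5/0.486 = 433.12 tonne/day and vapour = 315.98 tonne/day.
The evaporator receives (1−α)·749.1 of feed at 0.719 water and removes 0.779 of that water:
0.779×0.719×(1−α)×749.1 = 315.98
(1−α) = 315.98/419.57 = 0.7531;  α = 0.2469.
Bypass flow = 0.2469×749.1 = 184.95 tonne/day.

185 tonne/day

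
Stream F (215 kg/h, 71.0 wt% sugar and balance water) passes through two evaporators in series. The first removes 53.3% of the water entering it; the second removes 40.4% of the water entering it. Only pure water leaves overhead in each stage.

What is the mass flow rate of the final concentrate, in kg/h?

water in feed = 215×0.290 = 62.35 kg/h.
After stage 1: water left = (1−0.533)×62.35 = 29.117; stream total = 181.77 kg/h.
After stage 2: water left = (1−0.404)×29.117 = 17.354; final concentrate = 170 kg/h.

170 kg/h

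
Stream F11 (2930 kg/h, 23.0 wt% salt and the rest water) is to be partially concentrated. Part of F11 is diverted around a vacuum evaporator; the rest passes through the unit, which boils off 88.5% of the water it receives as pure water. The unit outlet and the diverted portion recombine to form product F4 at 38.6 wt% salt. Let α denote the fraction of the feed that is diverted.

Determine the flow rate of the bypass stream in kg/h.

All 2930×0.230 = 673.9 kg/h of salt reaches F4, so F4 = 673.9/0.386 = 1745.9 kg/h and vapour = 1184.1 kg/h.
The evaporator receives (1−α)·2930 of feed at 0.770 water and removes 0.885 of that water:
0.885×0.770×(1−α)×2930 = 1184.1
(1−α) = 1184.1/1996.6 = 0.5931;  α = 0.4069.
Bypass flow = 0.4069×2930 = 1192.3 kg/h.

1192 kg/h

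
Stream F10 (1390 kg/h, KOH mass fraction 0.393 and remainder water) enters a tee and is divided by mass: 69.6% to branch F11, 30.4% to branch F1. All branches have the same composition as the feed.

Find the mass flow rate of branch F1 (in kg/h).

422.6 kg/h

Branch F1 flow = 0.304×1390 = 422.56 kg/h.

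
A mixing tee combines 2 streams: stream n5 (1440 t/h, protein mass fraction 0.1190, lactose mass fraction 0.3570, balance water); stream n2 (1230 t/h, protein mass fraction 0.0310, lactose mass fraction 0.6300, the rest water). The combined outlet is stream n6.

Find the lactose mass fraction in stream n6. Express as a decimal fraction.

0.4828

Total flow out = 1440 + 1230 = 2670 t/h.
lactose in = 1440×0.357 + 1230×0.630 = 1289 t/h.
lactose mass fraction in n6 = 1289/2670 = 0.4828.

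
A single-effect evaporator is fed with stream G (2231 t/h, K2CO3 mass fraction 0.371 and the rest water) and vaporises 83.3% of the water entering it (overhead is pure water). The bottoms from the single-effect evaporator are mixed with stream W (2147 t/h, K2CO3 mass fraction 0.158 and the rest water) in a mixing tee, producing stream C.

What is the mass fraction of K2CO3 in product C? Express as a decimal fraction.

0.364

Vapour removed = 0.833×0.629×2231 = 1168.9 t/h; concentrate = 1062.1 t/h.
K2CO3 reaching the mixer = 827.7 (from concentrate) + 2147×0.158 = 1166.9 t/h.
Product flow = 1062.1 + 2147 = 3209.1 t/h; K2CO3 fraction = 0.364.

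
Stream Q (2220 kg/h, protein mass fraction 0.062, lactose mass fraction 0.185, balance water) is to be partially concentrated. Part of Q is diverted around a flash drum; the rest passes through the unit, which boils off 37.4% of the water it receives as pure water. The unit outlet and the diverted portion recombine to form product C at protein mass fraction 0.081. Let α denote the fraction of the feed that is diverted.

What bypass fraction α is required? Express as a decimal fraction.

All 2220×0.062 = 137.64 kg/h of protein reaches C, so C = 137.64/0.081 = 1699.3 kg/h and vapour = 520.74 kg/h.
The evaporator receives (1−α)·2220 of feed at 0.753 water and removes 0.374 of that water:
0.374×0.753×(1−α)×2220 = 520.74
(1−α) = 520.74/625.2 = 0.8329;  α = 0.1671.

0.167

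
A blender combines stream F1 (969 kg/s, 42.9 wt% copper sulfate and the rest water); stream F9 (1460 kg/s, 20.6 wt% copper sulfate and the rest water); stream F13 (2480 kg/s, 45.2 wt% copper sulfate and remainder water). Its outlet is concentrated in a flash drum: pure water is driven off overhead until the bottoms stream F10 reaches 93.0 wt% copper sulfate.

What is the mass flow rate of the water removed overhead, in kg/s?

copper sulfate entering = 969×0.429 + 1460×0.206 + 2480×0.452 = 1837.4 kg/s.
All copper sulfate reports to F10, so F10 = 1837.4/0.930 = 1975.7 kg/s.
Total feed = 4909 kg/s; overhead = 4909 − 1975.7 = 2933.3 kg/s.

2933 kg/s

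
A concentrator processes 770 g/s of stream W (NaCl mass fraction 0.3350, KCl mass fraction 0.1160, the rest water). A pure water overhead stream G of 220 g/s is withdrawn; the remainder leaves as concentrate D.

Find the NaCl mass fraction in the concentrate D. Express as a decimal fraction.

0.4690

NaCl is not removed: 770×0.335 = 257.95 g/s of NaCl enters D.
Concentrate = 770 − 220 = 550 g/s.
Mass fraction = 257.95/550 = 0.4690.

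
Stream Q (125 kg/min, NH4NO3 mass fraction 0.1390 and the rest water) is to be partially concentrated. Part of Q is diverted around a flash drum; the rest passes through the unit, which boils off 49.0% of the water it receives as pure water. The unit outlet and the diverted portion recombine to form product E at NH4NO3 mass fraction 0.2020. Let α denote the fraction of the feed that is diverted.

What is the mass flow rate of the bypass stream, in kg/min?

32.59 kg/min

All 125×0.139 = 17.375 kg/min of NH4NO3 reaches E, so E = 17.375/0.202 = 86.015 kg/min and vapour = 38.985 kg/min.
The evaporator receives (1−α)·125 of feed at 0.861 water and removes 0.490 of that water:
0.490×0.861×(1−α)×125 = 38.985
(1−α) = 38.985/52.736 = 0.7392;  α = 0.2608.
Bypass flow = 0.2608×125 = 32.594 kg/min.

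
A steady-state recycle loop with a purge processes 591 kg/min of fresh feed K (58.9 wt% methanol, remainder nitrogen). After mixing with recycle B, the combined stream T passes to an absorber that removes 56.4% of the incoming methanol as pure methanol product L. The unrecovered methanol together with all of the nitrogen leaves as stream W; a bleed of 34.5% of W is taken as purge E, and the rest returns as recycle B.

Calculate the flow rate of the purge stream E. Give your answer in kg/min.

316.2 kg/min

nitrogen enters only via K and leaves only via the purge: 591×0.411 = 0.345×(nitrogen in W), and the absorber passes all nitrogen, so nitrogen in T = nitrogen in W = 704.06 kg/min.
methanol in T: m_A = 591×0.589 + (1−0.345)·(1−0.564)·m_A, so m_A = 348.1/0.7144 = 487.25 kg/min.
W = (1−0.564)×487.25 + 704.06 = 916.5 kg/min.
Purge E = 0.345×916.5 = 316.19 kg/min.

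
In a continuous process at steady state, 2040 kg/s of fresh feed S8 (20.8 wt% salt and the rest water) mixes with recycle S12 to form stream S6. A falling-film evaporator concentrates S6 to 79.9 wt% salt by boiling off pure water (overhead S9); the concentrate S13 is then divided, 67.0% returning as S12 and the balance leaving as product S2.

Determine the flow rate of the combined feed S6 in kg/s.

Overall salt balance (none leaves overhead): salt in fresh feed = salt in product, i.e. 2040×0.208 = (1−0.670)·S13·0.799.
S13 = 424.32/(0.799×0.330) = 1609.3 kg/s.
Recycle S12 = 0.670×1609.3 = 1078.2 kg/s.
Combined feed S6 = 2040 + 1078.2 = 3118.2 kg/s.

3118 kg/s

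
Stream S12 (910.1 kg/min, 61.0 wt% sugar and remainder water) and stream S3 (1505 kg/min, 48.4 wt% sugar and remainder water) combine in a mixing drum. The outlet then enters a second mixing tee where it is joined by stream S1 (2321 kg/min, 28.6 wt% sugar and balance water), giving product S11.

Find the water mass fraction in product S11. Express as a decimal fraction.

Overall, product flow = 4736.1 kg/min.
water in = 910.1×0.390 + 1505×0.516 + 2321×0.714 = 2788.7 kg/min.
water fraction in S11 = 0.5888.

0.5888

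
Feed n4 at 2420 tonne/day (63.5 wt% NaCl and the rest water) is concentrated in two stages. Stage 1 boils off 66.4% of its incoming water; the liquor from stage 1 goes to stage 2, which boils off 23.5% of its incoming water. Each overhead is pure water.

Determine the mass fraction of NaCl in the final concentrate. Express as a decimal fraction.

0.871

water in feed = 2420×0.365 = 883.3 tonne/day.
After stage 1: water left = (1−0.664)×883.3 = 296.79; stream total = 1833.5 tonne/day.
After stage 2: water left = (1−0.235)×296.79 = 227.04; final concentrate = 1763.7 tonne/day.
NaCl fraction = 1536.7/1763.7 = 0.871.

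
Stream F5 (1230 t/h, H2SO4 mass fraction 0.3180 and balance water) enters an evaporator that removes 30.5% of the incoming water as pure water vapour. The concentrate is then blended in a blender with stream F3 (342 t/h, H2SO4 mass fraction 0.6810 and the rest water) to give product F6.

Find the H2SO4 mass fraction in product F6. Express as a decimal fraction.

Vapour removed = 0.305×0.682×1230 = 255.85 t/h; concentrate = 974.15 t/h.
H2SO4 reaching the mixer = 391.14 (from concentrate) + 342×0.681 = 624.04 t/h.
Product flow = 974.15 + 342 = 1316.1 t/h; H2SO4 fraction = 0.4741.

0.4741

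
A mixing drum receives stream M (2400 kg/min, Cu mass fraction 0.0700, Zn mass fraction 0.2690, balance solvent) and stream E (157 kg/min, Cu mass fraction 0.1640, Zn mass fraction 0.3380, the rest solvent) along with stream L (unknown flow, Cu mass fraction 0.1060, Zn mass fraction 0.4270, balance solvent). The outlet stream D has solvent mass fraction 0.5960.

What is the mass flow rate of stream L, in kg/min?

Let L be the unknown flow. Total out = 2557 + L.
solvent balance: 1664.6 + 0.467·L = 0.596·(2557 + L)
(0.467 − 0.596)·L = 0.596×2557 − 1664.6 = -140.61
L = -140.61 / -0.129 = 1090 kg/min

1090 kg/min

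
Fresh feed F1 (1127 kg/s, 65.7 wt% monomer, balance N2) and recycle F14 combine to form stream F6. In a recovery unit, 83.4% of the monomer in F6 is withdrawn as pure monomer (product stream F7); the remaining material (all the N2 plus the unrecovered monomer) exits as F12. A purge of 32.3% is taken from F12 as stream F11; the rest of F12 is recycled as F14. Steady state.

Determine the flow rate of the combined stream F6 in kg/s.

N2 enters only via F1 and leaves only via the purge: 1127×0.343 = 0.323×(N2 in F12), and the recovery unit passes all N2, so N2 in F6 = N2 in F12 = 1196.8 kg/s.
monomer in F6: m_A = 1127×0.657 + (1−0.323)·(1−0.834)·m_A, so m_A = 740.44/0.8876 = 834.19 kg/s.
F6 = 834.19 + 1196.8 = 2031 kg/s.

2031 kg/s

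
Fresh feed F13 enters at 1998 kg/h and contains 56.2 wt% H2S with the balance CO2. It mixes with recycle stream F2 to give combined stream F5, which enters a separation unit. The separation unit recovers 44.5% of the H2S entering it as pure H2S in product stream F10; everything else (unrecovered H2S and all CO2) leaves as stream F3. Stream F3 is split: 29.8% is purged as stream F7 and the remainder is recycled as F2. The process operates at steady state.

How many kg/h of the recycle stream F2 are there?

2778 kg/h

CO2 enters only via F13 and leaves only via the purge: 1998×0.438 = 0.298×(CO2 in F3), and the separation unit passes all CO2, so CO2 in F5 = CO2 in F3 = 2936.7 kg/h.
H2S in F5: m_A = 1998×0.562 + (1−0.298)·(1−0.445)·m_A, so m_A = 1122.9/0.6104 = 1839.6 kg/h.
F3 = (1−0.445)×1839.6 + 2936.7 = 3957.6 kg/h.
Recycle F2 = (1−0.298)×3957.6 = 2778.3 kg/h.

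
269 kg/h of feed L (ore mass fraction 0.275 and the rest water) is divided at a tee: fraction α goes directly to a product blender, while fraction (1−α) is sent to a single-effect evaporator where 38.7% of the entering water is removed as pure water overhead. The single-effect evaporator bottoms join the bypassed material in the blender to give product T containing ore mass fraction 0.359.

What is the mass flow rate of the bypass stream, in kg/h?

All 269×0.275 = 73.975 kg/h of ore reaches T, so T = 73.975/0.359 = 206.06 kg/h and vapour = 62.942 kg/h.
The evaporator receives (1−α)·269 of feed at 0.725 water and removes 0.387 of that water:
0.387×0.725×(1−α)×269 = 62.942
(1−α) = 62.942/75.475 = 0.8339;  α = 0.1661.
Bypass flow = 0.1661×269 = 44.67 kg/h.

44.67 kg/h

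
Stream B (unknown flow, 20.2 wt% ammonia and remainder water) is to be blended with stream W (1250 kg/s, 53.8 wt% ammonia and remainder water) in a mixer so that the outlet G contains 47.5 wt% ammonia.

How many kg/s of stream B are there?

288.5 kg/s

Let B be the unknown flow. Total out = 1250 + B.
ammonia balance: 672.5 + 0.202·B = 0.475·(1250 + B)
(0.202 − 0.475)·B = 0.475×1250 − 672.5 = -78.75
B = -78.75 / -0.273 = 288.46 kg/s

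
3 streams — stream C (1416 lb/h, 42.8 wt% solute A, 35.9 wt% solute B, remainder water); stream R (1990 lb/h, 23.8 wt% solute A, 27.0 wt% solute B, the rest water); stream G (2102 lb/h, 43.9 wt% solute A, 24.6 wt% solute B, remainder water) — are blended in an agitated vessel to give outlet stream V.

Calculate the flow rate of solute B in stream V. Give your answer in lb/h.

1563 lb/h

solute B out = solute B in = 1416×0.359 + 1990×0.270 + 2102×0.246 = 1562.7 lb/h.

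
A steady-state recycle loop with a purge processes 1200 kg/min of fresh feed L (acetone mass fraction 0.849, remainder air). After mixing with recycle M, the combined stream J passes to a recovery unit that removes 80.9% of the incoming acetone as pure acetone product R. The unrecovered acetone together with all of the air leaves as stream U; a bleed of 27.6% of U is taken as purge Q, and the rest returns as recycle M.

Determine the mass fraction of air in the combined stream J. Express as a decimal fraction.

0.357

air enters only via L and leaves only via the purge: 1200×0.151 = 0.276×(air in U), and the recovery unit passes all air, so air in J = air in U = 656.52 kg/min.
acetone in J: m_A = 1200×0.849 + (1−0.276)·(1−0.809)·m_A, so m_A = 1018.8/0.8617 = 1182.3 kg/min.
J = 1182.3 + 656.52 = 1838.8 kg/min.
air fraction in J = 656.52/1838.8 = 0.357.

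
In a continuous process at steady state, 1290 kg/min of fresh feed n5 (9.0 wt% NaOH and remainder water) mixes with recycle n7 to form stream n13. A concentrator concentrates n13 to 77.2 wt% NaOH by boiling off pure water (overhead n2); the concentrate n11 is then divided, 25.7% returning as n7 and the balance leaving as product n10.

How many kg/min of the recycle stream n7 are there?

Overall NaOH balance (none leaves overhead): NaOH in fresh feed = NaOH in product, i.e. 1290×0.090 = (1−0.257)·n11·0.772.
n11 = 116.1/(0.772×0.743) = 202.41 kg/min.
Recycle n7 = 0.257×202.41 = 52.019 kg/min.

52.02 kg/min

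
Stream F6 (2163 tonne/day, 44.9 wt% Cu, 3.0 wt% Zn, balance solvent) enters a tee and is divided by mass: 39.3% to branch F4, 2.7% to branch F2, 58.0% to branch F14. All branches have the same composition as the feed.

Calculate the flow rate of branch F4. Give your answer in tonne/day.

850.1 tonne/day

Branch F4 flow = 0.393×2163 = 850.06 tonne/day.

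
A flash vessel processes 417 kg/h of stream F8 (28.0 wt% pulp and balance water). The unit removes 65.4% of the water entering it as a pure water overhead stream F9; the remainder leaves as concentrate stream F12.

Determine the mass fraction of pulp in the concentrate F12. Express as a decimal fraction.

0.529

pulp is not removed: 417×0.280 = 116.76 kg/h of pulp enters F12.
water entering = 417×0.720 = 300.24 kg/h; overhead removed = 0.654×300.24 = 196.36 kg/h.
Concentrate = 417 − 196.36 = 220.64 kg/h.
Mass fraction = 116.76/220.64 = 0.529.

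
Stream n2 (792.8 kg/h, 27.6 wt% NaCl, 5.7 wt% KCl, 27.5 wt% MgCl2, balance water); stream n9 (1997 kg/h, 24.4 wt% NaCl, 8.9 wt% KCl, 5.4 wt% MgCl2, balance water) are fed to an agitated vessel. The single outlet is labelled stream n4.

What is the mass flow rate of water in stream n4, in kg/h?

1535 kg/h

water out = water in = 792.8×0.392 + 1997×0.613 = 1534.9 kg/h.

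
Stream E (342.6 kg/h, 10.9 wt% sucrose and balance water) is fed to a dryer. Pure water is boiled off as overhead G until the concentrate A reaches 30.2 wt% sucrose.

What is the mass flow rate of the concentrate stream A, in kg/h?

123.7 kg/h

sucrose is conserved: 342.6×0.109 = 37.343 kg/h all reports to the concentrate.
Concentrate = 37.343/(target fraction) = 123.65 kg/h.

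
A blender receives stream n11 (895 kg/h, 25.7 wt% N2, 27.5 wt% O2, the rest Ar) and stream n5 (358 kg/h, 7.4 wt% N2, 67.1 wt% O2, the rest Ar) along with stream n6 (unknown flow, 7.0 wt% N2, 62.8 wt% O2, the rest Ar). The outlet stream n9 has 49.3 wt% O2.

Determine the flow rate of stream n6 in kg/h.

Let n6 be the unknown flow. Total out = 1253 + n6.
O2 balance: 486.34 + 0.628·n6 = 0.493·(1253 + n6)
(0.628 − 0.493)·n6 = 0.493×1253 − 486.34 = 131.39
n6 = 131.39 / 0.135 = 973.23 kg/h

973.2 kg/h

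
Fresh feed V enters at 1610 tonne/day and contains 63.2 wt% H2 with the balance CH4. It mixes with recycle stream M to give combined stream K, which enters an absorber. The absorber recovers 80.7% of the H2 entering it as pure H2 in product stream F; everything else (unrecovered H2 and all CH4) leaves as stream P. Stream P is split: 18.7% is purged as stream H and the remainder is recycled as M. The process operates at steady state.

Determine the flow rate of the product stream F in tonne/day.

H2 in K: m_A = 1610×0.632 + (1−0.187)·(1−0.807)·m_A, so m_A = 1017.5/0.8431 = 1206.9 tonne/day.
Product F = 0.807×1206.9 = 973.96 tonne/day.

974 tonne/day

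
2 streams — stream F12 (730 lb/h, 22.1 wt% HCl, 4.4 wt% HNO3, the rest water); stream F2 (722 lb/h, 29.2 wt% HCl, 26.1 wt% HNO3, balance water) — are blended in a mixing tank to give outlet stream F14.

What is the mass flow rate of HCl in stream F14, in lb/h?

HCl out = HCl in = 730×0.221 + 722×0.292 = 372.15 lb/h.

372.2 lb/h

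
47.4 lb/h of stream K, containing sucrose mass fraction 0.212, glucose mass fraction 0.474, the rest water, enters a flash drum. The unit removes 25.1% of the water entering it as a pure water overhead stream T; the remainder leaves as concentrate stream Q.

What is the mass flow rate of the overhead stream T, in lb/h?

water entering = 47.4×0.314 = 14.884 lb/h; overhead removed = 0.251×14.884 = 3.7358 lb/h.

3.736 lb/h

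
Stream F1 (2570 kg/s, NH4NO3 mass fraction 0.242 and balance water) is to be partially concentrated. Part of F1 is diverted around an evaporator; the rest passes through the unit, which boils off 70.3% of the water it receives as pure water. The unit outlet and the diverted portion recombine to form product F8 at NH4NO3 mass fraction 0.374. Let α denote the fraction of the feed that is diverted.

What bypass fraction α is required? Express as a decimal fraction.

0.338

All 2570×0.242 = 621.94 kg/s of NH4NO3 reaches F8, so F8 = 621.94/0.374 = 1662.9 kg/s and vapour = 907.06 kg/s.
The evaporator receives (1−α)·2570 of feed at 0.758 water and removes 0.703 of that water:
0.703×0.758×(1−α)×2570 = 907.06
(1−α) = 907.06/1369.5 = 0.6623;  α = 0.3377.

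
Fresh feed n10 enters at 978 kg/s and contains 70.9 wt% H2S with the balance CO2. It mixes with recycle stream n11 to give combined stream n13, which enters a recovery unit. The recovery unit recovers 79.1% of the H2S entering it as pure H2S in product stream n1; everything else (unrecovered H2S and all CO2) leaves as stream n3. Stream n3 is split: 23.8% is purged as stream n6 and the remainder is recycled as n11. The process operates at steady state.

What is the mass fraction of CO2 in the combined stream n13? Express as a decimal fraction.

CO2 enters only via n10 and leaves only via the purge: 978×0.291 = 0.238×(CO2 in n3), and the recovery unit passes all CO2, so CO2 in n13 = CO2 in n3 = 1195.8 kg/s.
H2S in n13: m_A = 978×0.709 + (1−0.238)·(1−0.791)·m_A, so m_A = 693.4/0.8407 = 824.75 kg/s.
n13 = 824.75 + 1195.8 = 2020.5 kg/s.
CO2 fraction in n13 = 1195.8/2020.5 = 0.592.

0.592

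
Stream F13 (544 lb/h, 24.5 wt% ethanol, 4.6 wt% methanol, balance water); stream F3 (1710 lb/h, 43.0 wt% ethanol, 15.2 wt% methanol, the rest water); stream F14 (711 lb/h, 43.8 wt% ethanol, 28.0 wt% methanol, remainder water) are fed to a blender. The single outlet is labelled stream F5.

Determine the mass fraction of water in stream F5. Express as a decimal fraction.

Total flow out = 544 + 1710 + 711 = 2965 lb/h.
water in = 544×0.709 + 1710×0.418 + 711×0.282 = 1301 lb/h.
water mass fraction in F5 = 1301/2965 = 0.439.

0.439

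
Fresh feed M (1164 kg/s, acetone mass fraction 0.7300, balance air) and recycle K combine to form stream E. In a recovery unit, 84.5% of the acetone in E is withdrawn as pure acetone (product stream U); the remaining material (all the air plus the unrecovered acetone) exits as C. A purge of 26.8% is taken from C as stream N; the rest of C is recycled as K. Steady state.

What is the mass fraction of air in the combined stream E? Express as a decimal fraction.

0.5503

air enters only via M and leaves only via the purge: 1164×0.270 = 0.268×(air in C), and the recovery unit passes all air, so air in E = air in C = 1172.7 kg/s.
acetone in E: m_A = 1164×0.730 + (1−0.268)·(1−0.845)·m_A, so m_A = 849.72/0.8865 = 958.47 kg/s.
E = 958.47 + 1172.7 = 2131.2 kg/s.
air fraction in E = 1172.7/2131.2 = 0.5503.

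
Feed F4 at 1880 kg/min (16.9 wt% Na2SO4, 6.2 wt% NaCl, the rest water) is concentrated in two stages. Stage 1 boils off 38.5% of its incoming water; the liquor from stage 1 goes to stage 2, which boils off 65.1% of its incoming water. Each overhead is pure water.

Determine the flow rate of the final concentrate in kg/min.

water in feed = 1880×0.769 = 1445.7 kg/min.
After stage 1: water left = (1−0.385)×1445.7 = 889.12; stream total = 1323.4 kg/min.
After stage 2: water left = (1−0.651)×889.12 = 310.3; final concentrate = 744.58 kg/min.

744.6 kg/min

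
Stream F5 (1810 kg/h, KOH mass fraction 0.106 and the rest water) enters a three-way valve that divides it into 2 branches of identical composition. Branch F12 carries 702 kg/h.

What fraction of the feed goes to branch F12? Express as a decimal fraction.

Fraction to F12 = 702/1810 = 0.3878.

0.388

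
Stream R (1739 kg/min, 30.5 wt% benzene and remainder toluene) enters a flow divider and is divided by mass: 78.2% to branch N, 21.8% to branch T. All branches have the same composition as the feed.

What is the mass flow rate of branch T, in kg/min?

379.1 kg/min

Branch T flow = 0.218×1739 = 379.1 kg/min.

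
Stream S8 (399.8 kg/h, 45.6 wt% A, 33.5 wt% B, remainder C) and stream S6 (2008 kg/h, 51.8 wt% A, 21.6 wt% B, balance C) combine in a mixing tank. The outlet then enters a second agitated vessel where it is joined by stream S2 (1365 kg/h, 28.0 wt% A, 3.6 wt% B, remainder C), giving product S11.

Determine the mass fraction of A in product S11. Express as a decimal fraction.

0.4253

Overall, product flow = 3772.8 kg/h.
A in = 399.8×0.456 + 2008×0.518 + 1365×0.280 = 1604.7 kg/h.
A fraction in S11 = 0.4253.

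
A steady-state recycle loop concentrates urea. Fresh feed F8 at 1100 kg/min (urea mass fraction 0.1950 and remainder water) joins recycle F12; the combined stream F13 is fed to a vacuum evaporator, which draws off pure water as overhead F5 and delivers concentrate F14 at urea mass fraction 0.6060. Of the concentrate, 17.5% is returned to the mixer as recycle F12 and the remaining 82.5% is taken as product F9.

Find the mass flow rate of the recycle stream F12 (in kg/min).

Overall urea balance (none leaves overhead): urea in fresh feed = urea in product, i.e. 1100×0.195 = (1−0.175)·F14·0.606.
F14 = 214.5/(0.606×0.825) = 429.04 kg/min.
Recycle F12 = 0.175×429.04 = 75.083 kg/min.

75.08 kg/min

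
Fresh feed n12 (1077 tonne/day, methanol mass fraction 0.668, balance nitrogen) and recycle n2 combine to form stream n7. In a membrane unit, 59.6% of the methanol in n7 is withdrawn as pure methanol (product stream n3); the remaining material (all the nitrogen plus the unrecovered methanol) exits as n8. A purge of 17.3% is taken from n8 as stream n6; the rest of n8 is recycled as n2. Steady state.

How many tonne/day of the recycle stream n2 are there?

2070 tonne/day

nitrogen enters only via n12 and leaves only via the purge: 1077×0.332 = 0.173×(nitrogen in n8), and the membrane unit passes all nitrogen, so nitrogen in n7 = nitrogen in n8 = 2066.8 tonne/day.
methanol in n7: m_A = 1077×0.668 + (1−0.173)·(1−0.596)·m_A, so m_A = 719.44/0.6659 = 1080.4 tonne/day.
n8 = (1−0.596)×1080.4 + 2066.8 = 2503.3 tonne/day.
Recycle n2 = (1−0.173)×2503.3 = 2070.3 tonne/day.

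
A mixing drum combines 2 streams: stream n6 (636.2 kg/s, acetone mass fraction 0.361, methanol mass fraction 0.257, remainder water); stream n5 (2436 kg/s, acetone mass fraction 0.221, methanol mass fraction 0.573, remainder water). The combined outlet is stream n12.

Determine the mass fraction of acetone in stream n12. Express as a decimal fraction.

Total flow out = 636.2 + 2436 = 3072.2 kg/s.
acetone in = 636.2×0.361 + 2436×0.221 = 768.02 kg/s.
acetone mass fraction in n12 = 768.02/3072.2 = 0.250.

0.250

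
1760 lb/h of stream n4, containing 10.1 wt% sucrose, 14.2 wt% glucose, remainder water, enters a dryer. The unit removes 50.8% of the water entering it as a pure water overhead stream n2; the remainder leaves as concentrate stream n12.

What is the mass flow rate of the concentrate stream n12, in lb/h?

1083 lb/h

water entering = 1760×0.757 = 1332.3 lb/h; overhead removed = 0.508×1332.3 = 676.82 lb/h.
Concentrate = 1760 − 676.82 = 1083.2 lb/h.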